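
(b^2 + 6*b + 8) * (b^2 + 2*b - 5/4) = b^4 + 8*b^3 + 75*b^2/4 + 17*b/2 - 10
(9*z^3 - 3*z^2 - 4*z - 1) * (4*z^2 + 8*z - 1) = 36*z^5 + 60*z^4 - 49*z^3 - 33*z^2 - 4*z + 1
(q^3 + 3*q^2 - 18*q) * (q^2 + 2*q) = q^5 + 5*q^4 - 12*q^3 - 36*q^2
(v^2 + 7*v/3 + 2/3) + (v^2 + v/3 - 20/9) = 2*v^2 + 8*v/3 - 14/9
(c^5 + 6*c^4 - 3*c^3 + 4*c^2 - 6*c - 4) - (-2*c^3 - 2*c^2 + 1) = c^5 + 6*c^4 - c^3 + 6*c^2 - 6*c - 5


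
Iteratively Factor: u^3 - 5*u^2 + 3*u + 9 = (u - 3)*(u^2 - 2*u - 3) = (u - 3)*(u + 1)*(u - 3)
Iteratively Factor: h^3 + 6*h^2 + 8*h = (h)*(h^2 + 6*h + 8) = h*(h + 4)*(h + 2)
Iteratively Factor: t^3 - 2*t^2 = (t - 2)*(t^2) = t*(t - 2)*(t)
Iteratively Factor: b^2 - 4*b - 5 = (b + 1)*(b - 5)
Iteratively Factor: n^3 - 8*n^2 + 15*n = (n - 5)*(n^2 - 3*n) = n*(n - 5)*(n - 3)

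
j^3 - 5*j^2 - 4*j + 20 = (j - 5)*(j - 2)*(j + 2)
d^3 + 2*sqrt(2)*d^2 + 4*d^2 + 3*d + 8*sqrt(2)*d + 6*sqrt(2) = (d + 1)*(d + 3)*(d + 2*sqrt(2))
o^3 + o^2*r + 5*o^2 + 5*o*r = o*(o + 5)*(o + r)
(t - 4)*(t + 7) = t^2 + 3*t - 28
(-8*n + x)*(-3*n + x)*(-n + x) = -24*n^3 + 35*n^2*x - 12*n*x^2 + x^3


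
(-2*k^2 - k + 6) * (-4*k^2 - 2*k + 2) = 8*k^4 + 8*k^3 - 26*k^2 - 14*k + 12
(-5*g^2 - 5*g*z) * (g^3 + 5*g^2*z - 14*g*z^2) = -5*g^5 - 30*g^4*z + 45*g^3*z^2 + 70*g^2*z^3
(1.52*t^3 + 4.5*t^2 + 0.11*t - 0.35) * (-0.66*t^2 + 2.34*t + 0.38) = -1.0032*t^5 + 0.5868*t^4 + 11.035*t^3 + 2.1984*t^2 - 0.7772*t - 0.133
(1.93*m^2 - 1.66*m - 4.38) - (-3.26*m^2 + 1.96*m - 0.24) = 5.19*m^2 - 3.62*m - 4.14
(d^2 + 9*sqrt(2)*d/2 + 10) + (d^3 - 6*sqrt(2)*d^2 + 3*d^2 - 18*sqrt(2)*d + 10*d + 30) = d^3 - 6*sqrt(2)*d^2 + 4*d^2 - 27*sqrt(2)*d/2 + 10*d + 40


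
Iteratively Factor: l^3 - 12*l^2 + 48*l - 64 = (l - 4)*(l^2 - 8*l + 16) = (l - 4)^2*(l - 4)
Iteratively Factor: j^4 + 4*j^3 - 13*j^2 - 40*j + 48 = (j - 1)*(j^3 + 5*j^2 - 8*j - 48) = (j - 1)*(j + 4)*(j^2 + j - 12) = (j - 1)*(j + 4)^2*(j - 3)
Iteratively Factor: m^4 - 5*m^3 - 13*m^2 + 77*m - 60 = (m - 1)*(m^3 - 4*m^2 - 17*m + 60) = (m - 5)*(m - 1)*(m^2 + m - 12) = (m - 5)*(m - 1)*(m + 4)*(m - 3)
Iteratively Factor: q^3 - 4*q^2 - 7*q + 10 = (q - 1)*(q^2 - 3*q - 10) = (q - 1)*(q + 2)*(q - 5)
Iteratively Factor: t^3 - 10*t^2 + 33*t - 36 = (t - 3)*(t^2 - 7*t + 12) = (t - 4)*(t - 3)*(t - 3)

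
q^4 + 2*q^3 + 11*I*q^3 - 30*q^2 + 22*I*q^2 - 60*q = q*(q + 2)*(q + 5*I)*(q + 6*I)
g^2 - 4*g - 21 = (g - 7)*(g + 3)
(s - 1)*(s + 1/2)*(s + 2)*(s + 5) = s^4 + 13*s^3/2 + 6*s^2 - 17*s/2 - 5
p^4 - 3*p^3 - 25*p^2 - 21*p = p*(p - 7)*(p + 1)*(p + 3)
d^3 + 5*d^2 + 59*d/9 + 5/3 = (d + 1/3)*(d + 5/3)*(d + 3)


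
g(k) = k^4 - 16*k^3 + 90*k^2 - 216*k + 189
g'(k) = 4*k^3 - 48*k^2 + 180*k - 216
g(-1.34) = 681.77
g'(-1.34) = -553.01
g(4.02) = -3.16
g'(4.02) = -8.24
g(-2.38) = 1460.66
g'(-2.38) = -970.22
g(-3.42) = 2757.23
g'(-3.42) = -1553.03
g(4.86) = -13.77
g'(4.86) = -15.78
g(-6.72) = 12599.49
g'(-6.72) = -4807.06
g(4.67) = -10.85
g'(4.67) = -14.84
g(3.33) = -0.13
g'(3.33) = -1.16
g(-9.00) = 27648.00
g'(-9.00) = -8640.00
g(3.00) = 0.00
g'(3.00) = 0.00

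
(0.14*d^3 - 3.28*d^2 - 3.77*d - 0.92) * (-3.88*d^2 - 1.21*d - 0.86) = -0.5432*d^5 + 12.557*d^4 + 18.476*d^3 + 10.9521*d^2 + 4.3554*d + 0.7912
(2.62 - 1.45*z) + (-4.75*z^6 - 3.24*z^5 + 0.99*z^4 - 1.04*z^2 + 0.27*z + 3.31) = -4.75*z^6 - 3.24*z^5 + 0.99*z^4 - 1.04*z^2 - 1.18*z + 5.93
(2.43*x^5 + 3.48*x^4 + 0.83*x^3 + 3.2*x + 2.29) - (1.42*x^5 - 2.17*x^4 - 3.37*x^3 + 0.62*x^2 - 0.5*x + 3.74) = 1.01*x^5 + 5.65*x^4 + 4.2*x^3 - 0.62*x^2 + 3.7*x - 1.45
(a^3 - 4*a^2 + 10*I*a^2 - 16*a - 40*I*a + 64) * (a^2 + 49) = a^5 - 4*a^4 + 10*I*a^4 + 33*a^3 - 40*I*a^3 - 132*a^2 + 490*I*a^2 - 784*a - 1960*I*a + 3136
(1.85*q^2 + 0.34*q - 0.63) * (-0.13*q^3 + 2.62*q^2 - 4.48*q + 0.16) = -0.2405*q^5 + 4.8028*q^4 - 7.3153*q^3 - 2.8778*q^2 + 2.8768*q - 0.1008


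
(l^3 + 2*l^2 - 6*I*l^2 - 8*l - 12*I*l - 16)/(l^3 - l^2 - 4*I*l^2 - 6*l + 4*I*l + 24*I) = (l - 2*I)/(l - 3)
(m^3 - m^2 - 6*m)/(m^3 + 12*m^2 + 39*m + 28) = m*(m^2 - m - 6)/(m^3 + 12*m^2 + 39*m + 28)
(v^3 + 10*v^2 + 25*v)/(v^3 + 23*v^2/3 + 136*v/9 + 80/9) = 9*v*(v + 5)/(9*v^2 + 24*v + 16)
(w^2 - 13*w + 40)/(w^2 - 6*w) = (w^2 - 13*w + 40)/(w*(w - 6))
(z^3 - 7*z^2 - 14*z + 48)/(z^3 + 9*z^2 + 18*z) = (z^2 - 10*z + 16)/(z*(z + 6))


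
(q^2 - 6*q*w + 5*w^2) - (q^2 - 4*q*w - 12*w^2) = -2*q*w + 17*w^2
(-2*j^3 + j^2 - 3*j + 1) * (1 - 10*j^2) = 20*j^5 - 10*j^4 + 28*j^3 - 9*j^2 - 3*j + 1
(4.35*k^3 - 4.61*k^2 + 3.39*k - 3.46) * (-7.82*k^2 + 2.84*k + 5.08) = -34.017*k^5 + 48.4042*k^4 - 17.5042*k^3 + 13.266*k^2 + 7.3948*k - 17.5768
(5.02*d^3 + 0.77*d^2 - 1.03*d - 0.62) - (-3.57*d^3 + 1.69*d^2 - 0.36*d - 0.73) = 8.59*d^3 - 0.92*d^2 - 0.67*d + 0.11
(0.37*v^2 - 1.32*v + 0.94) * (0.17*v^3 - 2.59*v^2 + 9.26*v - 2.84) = 0.0629*v^5 - 1.1827*v^4 + 7.0048*v^3 - 15.7086*v^2 + 12.4532*v - 2.6696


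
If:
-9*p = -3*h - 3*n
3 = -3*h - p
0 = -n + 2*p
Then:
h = -3/4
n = -3/2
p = -3/4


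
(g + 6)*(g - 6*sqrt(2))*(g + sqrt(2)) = g^3 - 5*sqrt(2)*g^2 + 6*g^2 - 30*sqrt(2)*g - 12*g - 72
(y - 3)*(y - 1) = y^2 - 4*y + 3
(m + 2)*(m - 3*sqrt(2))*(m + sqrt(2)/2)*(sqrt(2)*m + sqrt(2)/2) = sqrt(2)*m^4 - 5*m^3 + 5*sqrt(2)*m^3/2 - 25*m^2/2 - 2*sqrt(2)*m^2 - 15*sqrt(2)*m/2 - 5*m - 3*sqrt(2)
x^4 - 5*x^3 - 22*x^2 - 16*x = x*(x - 8)*(x + 1)*(x + 2)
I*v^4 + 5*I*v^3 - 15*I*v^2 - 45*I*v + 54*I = (v - 3)*(v + 3)*(v + 6)*(I*v - I)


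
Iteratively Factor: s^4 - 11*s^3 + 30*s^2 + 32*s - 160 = (s + 2)*(s^3 - 13*s^2 + 56*s - 80) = (s - 5)*(s + 2)*(s^2 - 8*s + 16) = (s - 5)*(s - 4)*(s + 2)*(s - 4)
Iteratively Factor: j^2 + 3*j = (j)*(j + 3)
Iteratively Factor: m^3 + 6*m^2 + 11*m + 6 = (m + 1)*(m^2 + 5*m + 6) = (m + 1)*(m + 3)*(m + 2)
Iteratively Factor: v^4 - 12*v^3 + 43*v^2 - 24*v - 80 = (v + 1)*(v^3 - 13*v^2 + 56*v - 80) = (v - 5)*(v + 1)*(v^2 - 8*v + 16) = (v - 5)*(v - 4)*(v + 1)*(v - 4)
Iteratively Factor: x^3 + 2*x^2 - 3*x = (x)*(x^2 + 2*x - 3) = x*(x + 3)*(x - 1)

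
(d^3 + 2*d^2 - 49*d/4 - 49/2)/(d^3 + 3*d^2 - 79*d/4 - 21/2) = (2*d^2 + 11*d + 14)/(2*d^2 + 13*d + 6)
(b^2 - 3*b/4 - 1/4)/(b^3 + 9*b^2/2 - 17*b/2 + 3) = (4*b + 1)/(2*(2*b^2 + 11*b - 6))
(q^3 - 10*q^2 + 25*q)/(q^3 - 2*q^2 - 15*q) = (q - 5)/(q + 3)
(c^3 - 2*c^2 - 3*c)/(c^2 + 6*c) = (c^2 - 2*c - 3)/(c + 6)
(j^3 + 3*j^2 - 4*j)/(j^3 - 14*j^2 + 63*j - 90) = j*(j^2 + 3*j - 4)/(j^3 - 14*j^2 + 63*j - 90)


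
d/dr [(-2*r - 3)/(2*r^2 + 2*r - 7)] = 4*(r^2 + 3*r + 5)/(4*r^4 + 8*r^3 - 24*r^2 - 28*r + 49)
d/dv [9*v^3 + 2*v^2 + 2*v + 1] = 27*v^2 + 4*v + 2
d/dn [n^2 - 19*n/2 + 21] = 2*n - 19/2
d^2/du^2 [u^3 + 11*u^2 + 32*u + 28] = 6*u + 22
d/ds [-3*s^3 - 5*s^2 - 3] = s*(-9*s - 10)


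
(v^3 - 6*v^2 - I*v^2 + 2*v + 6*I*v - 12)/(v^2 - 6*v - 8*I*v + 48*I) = (v^2 - I*v + 2)/(v - 8*I)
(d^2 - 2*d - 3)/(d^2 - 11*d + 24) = (d + 1)/(d - 8)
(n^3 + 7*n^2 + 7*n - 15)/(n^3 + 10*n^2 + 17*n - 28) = (n^2 + 8*n + 15)/(n^2 + 11*n + 28)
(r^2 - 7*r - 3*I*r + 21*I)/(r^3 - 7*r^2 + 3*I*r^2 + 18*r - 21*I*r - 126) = 1/(r + 6*I)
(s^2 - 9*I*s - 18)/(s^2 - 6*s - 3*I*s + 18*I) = (s - 6*I)/(s - 6)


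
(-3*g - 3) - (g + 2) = -4*g - 5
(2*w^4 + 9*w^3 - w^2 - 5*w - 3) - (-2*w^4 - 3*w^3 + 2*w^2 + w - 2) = 4*w^4 + 12*w^3 - 3*w^2 - 6*w - 1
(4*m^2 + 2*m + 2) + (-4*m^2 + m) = 3*m + 2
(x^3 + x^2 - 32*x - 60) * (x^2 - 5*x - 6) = x^5 - 4*x^4 - 43*x^3 + 94*x^2 + 492*x + 360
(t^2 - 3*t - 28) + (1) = t^2 - 3*t - 27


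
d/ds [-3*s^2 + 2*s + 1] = 2 - 6*s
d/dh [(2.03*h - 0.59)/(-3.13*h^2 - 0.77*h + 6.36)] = (6.3539*h^2 - 3.6934*h + 12.4565)/(9.7969*h^4 + 4.8202*h^3 - 39.2207*h^2 - 9.7944*h + 40.4496)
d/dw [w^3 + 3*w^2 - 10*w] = 3*w^2 + 6*w - 10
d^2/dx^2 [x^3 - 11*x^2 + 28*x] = 6*x - 22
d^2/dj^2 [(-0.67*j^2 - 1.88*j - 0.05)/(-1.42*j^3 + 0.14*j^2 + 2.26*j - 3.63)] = (2.701976*j^6 + 22.744992*j^5 + 11.86836*j^4 - 36.792876*j^3 - 115.201692*j^2 + 4.281036*j + 49.064914)/(2.863288*j^9 - 0.846888*j^8 - 13.587696*j^7 + 24.65158*j^6 + 17.295624*j^5 - 71.828124*j^4 + 51.48161*j^3 + 50.087466*j^2 - 89.339382*j + 47.832147)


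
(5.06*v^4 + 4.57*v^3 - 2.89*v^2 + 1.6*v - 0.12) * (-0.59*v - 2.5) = -2.9854*v^5 - 15.3463*v^4 - 9.7199*v^3 + 6.281*v^2 - 3.9292*v + 0.3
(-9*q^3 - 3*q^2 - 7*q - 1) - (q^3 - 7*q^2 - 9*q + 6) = -10*q^3 + 4*q^2 + 2*q - 7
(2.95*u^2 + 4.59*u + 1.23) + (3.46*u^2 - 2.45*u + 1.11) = 6.41*u^2 + 2.14*u + 2.34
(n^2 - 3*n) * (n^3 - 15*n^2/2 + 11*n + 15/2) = n^5 - 21*n^4/2 + 67*n^3/2 - 51*n^2/2 - 45*n/2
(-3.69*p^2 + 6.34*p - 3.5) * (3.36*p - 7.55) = -12.3984*p^3 + 49.1619*p^2 - 59.627*p + 26.425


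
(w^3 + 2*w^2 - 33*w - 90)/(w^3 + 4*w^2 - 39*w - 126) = (w + 5)/(w + 7)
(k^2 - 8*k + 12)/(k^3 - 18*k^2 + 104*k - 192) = (k - 2)/(k^2 - 12*k + 32)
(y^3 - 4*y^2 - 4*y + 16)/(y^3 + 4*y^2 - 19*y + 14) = (y^2 - 2*y - 8)/(y^2 + 6*y - 7)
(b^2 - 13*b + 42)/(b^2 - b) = (b^2 - 13*b + 42)/(b*(b - 1))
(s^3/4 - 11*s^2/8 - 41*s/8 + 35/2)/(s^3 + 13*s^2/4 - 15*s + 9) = (2*s^3 - 11*s^2 - 41*s + 140)/(2*(4*s^3 + 13*s^2 - 60*s + 36))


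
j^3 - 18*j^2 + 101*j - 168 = (j - 8)*(j - 7)*(j - 3)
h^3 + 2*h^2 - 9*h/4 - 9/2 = (h - 3/2)*(h + 3/2)*(h + 2)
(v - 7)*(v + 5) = v^2 - 2*v - 35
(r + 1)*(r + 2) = r^2 + 3*r + 2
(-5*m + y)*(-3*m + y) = 15*m^2 - 8*m*y + y^2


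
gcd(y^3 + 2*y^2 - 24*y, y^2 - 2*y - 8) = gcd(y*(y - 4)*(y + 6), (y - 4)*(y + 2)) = y - 4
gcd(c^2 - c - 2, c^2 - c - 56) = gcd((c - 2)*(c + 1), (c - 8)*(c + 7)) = 1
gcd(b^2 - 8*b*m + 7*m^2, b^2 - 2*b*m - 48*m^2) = 1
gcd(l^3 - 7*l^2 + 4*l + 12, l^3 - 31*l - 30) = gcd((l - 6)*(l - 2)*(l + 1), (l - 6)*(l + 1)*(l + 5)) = l^2 - 5*l - 6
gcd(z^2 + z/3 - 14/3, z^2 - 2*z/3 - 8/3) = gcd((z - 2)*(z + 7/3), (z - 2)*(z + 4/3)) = z - 2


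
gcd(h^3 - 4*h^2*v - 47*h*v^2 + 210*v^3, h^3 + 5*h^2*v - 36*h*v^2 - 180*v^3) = -h + 6*v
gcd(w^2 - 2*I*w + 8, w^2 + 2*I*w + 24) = w - 4*I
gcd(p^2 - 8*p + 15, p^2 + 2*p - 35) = p - 5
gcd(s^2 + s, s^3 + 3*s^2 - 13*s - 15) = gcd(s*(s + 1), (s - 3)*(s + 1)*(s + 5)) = s + 1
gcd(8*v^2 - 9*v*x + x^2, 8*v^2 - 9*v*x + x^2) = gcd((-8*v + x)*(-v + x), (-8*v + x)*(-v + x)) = 8*v^2 - 9*v*x + x^2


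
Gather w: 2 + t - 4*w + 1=t - 4*w + 3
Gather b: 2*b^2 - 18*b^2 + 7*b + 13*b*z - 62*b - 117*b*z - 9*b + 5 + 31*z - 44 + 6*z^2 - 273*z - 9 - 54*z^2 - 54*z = -16*b^2 + b*(-104*z - 64) - 48*z^2 - 296*z - 48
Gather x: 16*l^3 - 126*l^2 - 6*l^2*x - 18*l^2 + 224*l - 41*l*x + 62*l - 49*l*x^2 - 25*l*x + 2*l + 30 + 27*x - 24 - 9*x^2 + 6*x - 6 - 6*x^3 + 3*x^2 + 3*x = 16*l^3 - 144*l^2 + 288*l - 6*x^3 + x^2*(-49*l - 6) + x*(-6*l^2 - 66*l + 36)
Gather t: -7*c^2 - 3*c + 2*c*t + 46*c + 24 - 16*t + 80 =-7*c^2 + 43*c + t*(2*c - 16) + 104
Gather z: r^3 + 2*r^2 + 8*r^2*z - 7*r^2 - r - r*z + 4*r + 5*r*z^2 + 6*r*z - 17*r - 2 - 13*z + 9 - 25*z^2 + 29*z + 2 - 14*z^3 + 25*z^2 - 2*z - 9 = r^3 - 5*r^2 + 5*r*z^2 - 14*r - 14*z^3 + z*(8*r^2 + 5*r + 14)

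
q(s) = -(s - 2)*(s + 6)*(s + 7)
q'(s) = -(s - 2)*(s + 6) - (s - 2)*(s + 7) - (s + 6)*(s + 7)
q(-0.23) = 87.11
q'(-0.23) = -11.10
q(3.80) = -190.51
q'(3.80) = -142.92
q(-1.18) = 89.21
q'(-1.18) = 5.78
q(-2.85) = 63.40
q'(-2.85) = 22.33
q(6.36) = -719.97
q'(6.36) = -277.27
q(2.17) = -12.74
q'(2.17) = -77.87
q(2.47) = -37.70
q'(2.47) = -88.64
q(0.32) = 77.72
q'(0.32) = -23.35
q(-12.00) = 420.00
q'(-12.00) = -184.00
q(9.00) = -1680.00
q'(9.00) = -457.00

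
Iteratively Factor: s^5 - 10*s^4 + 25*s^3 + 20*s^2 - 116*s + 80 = (s - 5)*(s^4 - 5*s^3 + 20*s - 16) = (s - 5)*(s - 2)*(s^3 - 3*s^2 - 6*s + 8) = (s - 5)*(s - 2)*(s - 1)*(s^2 - 2*s - 8) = (s - 5)*(s - 4)*(s - 2)*(s - 1)*(s + 2)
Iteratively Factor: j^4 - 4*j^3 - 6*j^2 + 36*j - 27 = (j - 1)*(j^3 - 3*j^2 - 9*j + 27) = (j - 3)*(j - 1)*(j^2 - 9) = (j - 3)^2*(j - 1)*(j + 3)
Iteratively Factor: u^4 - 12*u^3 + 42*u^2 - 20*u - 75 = (u + 1)*(u^3 - 13*u^2 + 55*u - 75) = (u - 5)*(u + 1)*(u^2 - 8*u + 15) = (u - 5)^2*(u + 1)*(u - 3)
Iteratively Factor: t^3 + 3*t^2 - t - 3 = (t + 1)*(t^2 + 2*t - 3) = (t + 1)*(t + 3)*(t - 1)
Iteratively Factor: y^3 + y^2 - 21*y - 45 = (y - 5)*(y^2 + 6*y + 9) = (y - 5)*(y + 3)*(y + 3)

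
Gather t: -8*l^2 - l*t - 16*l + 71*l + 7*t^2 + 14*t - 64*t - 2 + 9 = -8*l^2 + 55*l + 7*t^2 + t*(-l - 50) + 7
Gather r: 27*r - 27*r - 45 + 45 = 0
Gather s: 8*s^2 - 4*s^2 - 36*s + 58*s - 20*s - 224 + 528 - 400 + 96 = 4*s^2 + 2*s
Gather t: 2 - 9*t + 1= 3 - 9*t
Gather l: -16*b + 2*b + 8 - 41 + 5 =-14*b - 28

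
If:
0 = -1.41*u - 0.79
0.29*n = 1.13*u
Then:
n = -2.18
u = -0.56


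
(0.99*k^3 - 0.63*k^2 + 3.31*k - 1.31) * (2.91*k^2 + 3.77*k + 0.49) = 2.8809*k^5 + 1.899*k^4 + 7.7421*k^3 + 8.3579*k^2 - 3.3168*k - 0.6419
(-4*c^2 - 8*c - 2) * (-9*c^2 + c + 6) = 36*c^4 + 68*c^3 - 14*c^2 - 50*c - 12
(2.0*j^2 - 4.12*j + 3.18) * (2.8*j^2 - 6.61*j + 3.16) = 5.6*j^4 - 24.756*j^3 + 42.4572*j^2 - 34.039*j + 10.0488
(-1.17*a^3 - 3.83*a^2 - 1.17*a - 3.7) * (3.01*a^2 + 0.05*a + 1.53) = -3.5217*a^5 - 11.5868*a^4 - 5.5033*a^3 - 17.0554*a^2 - 1.9751*a - 5.661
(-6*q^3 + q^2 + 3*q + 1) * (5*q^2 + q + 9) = -30*q^5 - q^4 - 38*q^3 + 17*q^2 + 28*q + 9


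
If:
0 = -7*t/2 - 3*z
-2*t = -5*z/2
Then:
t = 0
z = 0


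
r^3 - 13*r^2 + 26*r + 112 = (r - 8)*(r - 7)*(r + 2)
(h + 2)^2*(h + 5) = h^3 + 9*h^2 + 24*h + 20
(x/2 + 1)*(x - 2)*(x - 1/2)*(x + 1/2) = x^4/2 - 17*x^2/8 + 1/2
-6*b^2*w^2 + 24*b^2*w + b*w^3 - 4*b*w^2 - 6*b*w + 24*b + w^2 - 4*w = (-6*b + w)*(w - 4)*(b*w + 1)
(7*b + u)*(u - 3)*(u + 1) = 7*b*u^2 - 14*b*u - 21*b + u^3 - 2*u^2 - 3*u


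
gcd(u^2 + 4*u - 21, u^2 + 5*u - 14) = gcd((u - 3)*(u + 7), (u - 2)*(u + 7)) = u + 7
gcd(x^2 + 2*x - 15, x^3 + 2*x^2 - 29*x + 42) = x - 3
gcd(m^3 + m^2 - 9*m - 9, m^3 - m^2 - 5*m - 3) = m^2 - 2*m - 3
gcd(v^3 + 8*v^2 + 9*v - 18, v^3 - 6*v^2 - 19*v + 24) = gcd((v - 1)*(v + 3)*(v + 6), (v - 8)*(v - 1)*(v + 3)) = v^2 + 2*v - 3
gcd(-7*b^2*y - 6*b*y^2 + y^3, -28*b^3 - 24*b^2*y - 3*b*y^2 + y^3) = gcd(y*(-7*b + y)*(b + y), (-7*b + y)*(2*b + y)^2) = -7*b + y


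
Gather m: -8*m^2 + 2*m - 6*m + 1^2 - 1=-8*m^2 - 4*m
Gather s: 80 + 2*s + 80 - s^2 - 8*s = -s^2 - 6*s + 160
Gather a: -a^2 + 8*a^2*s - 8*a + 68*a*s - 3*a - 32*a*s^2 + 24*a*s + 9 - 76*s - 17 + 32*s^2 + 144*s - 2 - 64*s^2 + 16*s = a^2*(8*s - 1) + a*(-32*s^2 + 92*s - 11) - 32*s^2 + 84*s - 10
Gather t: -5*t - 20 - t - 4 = -6*t - 24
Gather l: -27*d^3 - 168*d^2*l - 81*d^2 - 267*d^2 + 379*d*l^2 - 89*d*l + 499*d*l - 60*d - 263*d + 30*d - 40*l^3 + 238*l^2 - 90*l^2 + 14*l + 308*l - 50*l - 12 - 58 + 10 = -27*d^3 - 348*d^2 - 293*d - 40*l^3 + l^2*(379*d + 148) + l*(-168*d^2 + 410*d + 272) - 60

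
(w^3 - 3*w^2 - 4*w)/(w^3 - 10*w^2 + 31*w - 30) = w*(w^2 - 3*w - 4)/(w^3 - 10*w^2 + 31*w - 30)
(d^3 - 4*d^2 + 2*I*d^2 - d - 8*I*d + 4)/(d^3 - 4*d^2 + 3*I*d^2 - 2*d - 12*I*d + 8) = (d + I)/(d + 2*I)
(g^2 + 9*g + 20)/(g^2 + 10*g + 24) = (g + 5)/(g + 6)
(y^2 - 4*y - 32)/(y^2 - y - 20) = (y - 8)/(y - 5)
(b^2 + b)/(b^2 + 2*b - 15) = b*(b + 1)/(b^2 + 2*b - 15)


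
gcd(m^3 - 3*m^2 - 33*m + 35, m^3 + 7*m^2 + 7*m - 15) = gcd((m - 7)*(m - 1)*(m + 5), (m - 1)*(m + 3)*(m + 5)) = m^2 + 4*m - 5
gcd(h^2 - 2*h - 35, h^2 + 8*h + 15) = h + 5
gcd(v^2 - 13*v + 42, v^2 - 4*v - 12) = v - 6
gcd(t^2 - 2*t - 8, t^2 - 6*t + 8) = t - 4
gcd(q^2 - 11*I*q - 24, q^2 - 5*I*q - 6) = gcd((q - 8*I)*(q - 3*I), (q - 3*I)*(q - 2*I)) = q - 3*I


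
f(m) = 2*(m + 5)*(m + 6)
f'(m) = 4*m + 22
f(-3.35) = 8.74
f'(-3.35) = 8.60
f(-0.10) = 57.82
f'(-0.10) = 21.60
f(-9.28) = 28.08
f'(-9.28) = -15.12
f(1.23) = 90.09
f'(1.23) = 26.92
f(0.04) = 60.88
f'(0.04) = 22.16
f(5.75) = 252.62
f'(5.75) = 45.00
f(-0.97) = 40.54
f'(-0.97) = 18.12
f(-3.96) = 4.24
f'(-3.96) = 6.16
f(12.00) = 612.00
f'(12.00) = 70.00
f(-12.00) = 84.00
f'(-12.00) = -26.00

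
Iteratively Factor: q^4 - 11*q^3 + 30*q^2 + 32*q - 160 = (q - 4)*(q^3 - 7*q^2 + 2*q + 40) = (q - 4)^2*(q^2 - 3*q - 10) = (q - 4)^2*(q + 2)*(q - 5)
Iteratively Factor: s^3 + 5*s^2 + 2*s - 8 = (s - 1)*(s^2 + 6*s + 8) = (s - 1)*(s + 2)*(s + 4)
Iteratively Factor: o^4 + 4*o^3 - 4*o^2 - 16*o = (o)*(o^3 + 4*o^2 - 4*o - 16) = o*(o - 2)*(o^2 + 6*o + 8) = o*(o - 2)*(o + 2)*(o + 4)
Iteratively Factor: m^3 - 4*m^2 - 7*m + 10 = (m + 2)*(m^2 - 6*m + 5) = (m - 1)*(m + 2)*(m - 5)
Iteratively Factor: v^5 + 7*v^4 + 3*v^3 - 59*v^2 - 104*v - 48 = (v - 3)*(v^4 + 10*v^3 + 33*v^2 + 40*v + 16) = (v - 3)*(v + 1)*(v^3 + 9*v^2 + 24*v + 16) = (v - 3)*(v + 1)*(v + 4)*(v^2 + 5*v + 4) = (v - 3)*(v + 1)^2*(v + 4)*(v + 4)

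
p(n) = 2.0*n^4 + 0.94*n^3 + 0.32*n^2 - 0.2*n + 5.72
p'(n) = 8.0*n^3 + 2.82*n^2 + 0.64*n - 0.2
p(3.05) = 207.83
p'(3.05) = 254.97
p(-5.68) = 1926.65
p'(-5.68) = -1378.86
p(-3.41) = 243.28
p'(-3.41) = -286.81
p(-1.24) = 9.40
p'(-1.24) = -11.91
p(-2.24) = 47.56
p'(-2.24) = -77.40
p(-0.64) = 6.07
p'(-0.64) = -1.55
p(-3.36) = 229.26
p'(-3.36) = -273.98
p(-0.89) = 6.74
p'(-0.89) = -4.18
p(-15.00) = 98158.22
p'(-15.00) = -26375.30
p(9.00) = 13837.10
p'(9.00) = 6065.98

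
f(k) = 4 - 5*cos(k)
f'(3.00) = 0.71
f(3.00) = 8.95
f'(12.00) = -2.68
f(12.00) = -0.22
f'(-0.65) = -3.03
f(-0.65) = 0.02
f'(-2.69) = -2.18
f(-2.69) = 8.50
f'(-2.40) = -3.38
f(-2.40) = 7.69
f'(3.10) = 0.21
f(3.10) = 9.00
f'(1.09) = 4.43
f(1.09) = 1.69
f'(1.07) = 4.39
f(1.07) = 1.60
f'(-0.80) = -3.59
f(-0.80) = 0.52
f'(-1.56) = -5.00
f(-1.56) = 3.95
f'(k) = 5*sin(k)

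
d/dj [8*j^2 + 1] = 16*j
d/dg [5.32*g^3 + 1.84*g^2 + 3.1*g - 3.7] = 15.96*g^2 + 3.68*g + 3.1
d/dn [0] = 0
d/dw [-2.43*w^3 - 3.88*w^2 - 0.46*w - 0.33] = -7.29*w^2 - 7.76*w - 0.46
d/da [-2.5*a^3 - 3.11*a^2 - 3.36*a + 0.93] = -7.5*a^2 - 6.22*a - 3.36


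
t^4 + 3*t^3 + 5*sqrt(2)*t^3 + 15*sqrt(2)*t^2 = t^2*(t + 3)*(t + 5*sqrt(2))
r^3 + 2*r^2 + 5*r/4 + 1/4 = (r + 1/2)^2*(r + 1)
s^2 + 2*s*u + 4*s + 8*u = (s + 4)*(s + 2*u)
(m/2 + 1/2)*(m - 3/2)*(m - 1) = m^3/2 - 3*m^2/4 - m/2 + 3/4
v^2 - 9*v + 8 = (v - 8)*(v - 1)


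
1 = 1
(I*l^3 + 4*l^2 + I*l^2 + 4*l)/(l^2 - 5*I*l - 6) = l*(I*l^2 + l*(4 + I) + 4)/(l^2 - 5*I*l - 6)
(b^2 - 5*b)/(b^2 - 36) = b*(b - 5)/(b^2 - 36)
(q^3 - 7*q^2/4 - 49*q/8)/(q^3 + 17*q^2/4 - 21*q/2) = (8*q^2 - 14*q - 49)/(2*(4*q^2 + 17*q - 42))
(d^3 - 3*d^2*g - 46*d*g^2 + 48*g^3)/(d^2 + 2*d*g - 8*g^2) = (d^3 - 3*d^2*g - 46*d*g^2 + 48*g^3)/(d^2 + 2*d*g - 8*g^2)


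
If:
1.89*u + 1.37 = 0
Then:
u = -0.72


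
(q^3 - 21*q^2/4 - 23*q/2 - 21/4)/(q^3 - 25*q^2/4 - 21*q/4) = (q + 1)/q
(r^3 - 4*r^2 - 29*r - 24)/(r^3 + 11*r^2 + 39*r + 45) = (r^2 - 7*r - 8)/(r^2 + 8*r + 15)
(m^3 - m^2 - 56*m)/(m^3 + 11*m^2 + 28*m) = (m - 8)/(m + 4)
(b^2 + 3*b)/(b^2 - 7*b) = (b + 3)/(b - 7)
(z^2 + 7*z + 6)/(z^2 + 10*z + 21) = (z^2 + 7*z + 6)/(z^2 + 10*z + 21)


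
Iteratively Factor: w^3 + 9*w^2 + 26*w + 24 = (w + 2)*(w^2 + 7*w + 12) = (w + 2)*(w + 4)*(w + 3)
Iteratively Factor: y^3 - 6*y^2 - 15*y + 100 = (y + 4)*(y^2 - 10*y + 25) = (y - 5)*(y + 4)*(y - 5)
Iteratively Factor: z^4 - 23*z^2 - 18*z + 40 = (z + 2)*(z^3 - 2*z^2 - 19*z + 20) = (z + 2)*(z + 4)*(z^2 - 6*z + 5) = (z - 5)*(z + 2)*(z + 4)*(z - 1)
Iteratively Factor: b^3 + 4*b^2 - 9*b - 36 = (b - 3)*(b^2 + 7*b + 12) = (b - 3)*(b + 3)*(b + 4)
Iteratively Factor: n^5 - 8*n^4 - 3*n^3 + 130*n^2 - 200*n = (n - 5)*(n^4 - 3*n^3 - 18*n^2 + 40*n) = n*(n - 5)*(n^3 - 3*n^2 - 18*n + 40) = n*(n - 5)*(n + 4)*(n^2 - 7*n + 10) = n*(n - 5)^2*(n + 4)*(n - 2)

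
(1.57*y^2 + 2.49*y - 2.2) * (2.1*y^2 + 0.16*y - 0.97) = 3.297*y^4 + 5.4802*y^3 - 5.7445*y^2 - 2.7673*y + 2.134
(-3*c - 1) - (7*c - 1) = -10*c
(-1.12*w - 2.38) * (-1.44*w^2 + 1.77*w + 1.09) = 1.6128*w^3 + 1.4448*w^2 - 5.4334*w - 2.5942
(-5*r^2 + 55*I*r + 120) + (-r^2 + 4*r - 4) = -6*r^2 + 4*r + 55*I*r + 116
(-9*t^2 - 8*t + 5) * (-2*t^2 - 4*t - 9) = 18*t^4 + 52*t^3 + 103*t^2 + 52*t - 45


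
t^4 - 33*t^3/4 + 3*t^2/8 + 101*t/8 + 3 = (t - 8)*(t - 3/2)*(t + 1/4)*(t + 1)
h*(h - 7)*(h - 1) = h^3 - 8*h^2 + 7*h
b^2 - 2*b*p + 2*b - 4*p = (b + 2)*(b - 2*p)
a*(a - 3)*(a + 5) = a^3 + 2*a^2 - 15*a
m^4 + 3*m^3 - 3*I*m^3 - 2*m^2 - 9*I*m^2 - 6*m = m*(m + 3)*(m - 2*I)*(m - I)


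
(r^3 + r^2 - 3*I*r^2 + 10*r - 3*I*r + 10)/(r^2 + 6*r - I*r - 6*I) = (r^3 + r^2*(1 - 3*I) + r*(10 - 3*I) + 10)/(r^2 + r*(6 - I) - 6*I)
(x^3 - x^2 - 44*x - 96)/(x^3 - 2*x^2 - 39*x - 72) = (x + 4)/(x + 3)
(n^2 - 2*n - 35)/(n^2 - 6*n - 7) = (n + 5)/(n + 1)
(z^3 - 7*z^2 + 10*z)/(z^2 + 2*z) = (z^2 - 7*z + 10)/(z + 2)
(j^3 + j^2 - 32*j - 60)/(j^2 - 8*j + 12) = (j^2 + 7*j + 10)/(j - 2)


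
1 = 1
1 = 1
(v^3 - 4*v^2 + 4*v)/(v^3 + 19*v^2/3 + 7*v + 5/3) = 3*v*(v^2 - 4*v + 4)/(3*v^3 + 19*v^2 + 21*v + 5)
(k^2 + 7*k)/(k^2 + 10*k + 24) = k*(k + 7)/(k^2 + 10*k + 24)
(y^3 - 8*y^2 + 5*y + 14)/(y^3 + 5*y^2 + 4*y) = (y^2 - 9*y + 14)/(y*(y + 4))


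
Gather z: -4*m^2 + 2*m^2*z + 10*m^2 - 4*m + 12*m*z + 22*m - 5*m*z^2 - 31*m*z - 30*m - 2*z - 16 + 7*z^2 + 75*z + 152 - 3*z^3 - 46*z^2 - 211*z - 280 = 6*m^2 - 12*m - 3*z^3 + z^2*(-5*m - 39) + z*(2*m^2 - 19*m - 138) - 144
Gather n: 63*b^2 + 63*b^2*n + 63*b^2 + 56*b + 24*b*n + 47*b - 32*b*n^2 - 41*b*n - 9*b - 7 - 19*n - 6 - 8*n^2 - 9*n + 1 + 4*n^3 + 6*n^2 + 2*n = 126*b^2 + 94*b + 4*n^3 + n^2*(-32*b - 2) + n*(63*b^2 - 17*b - 26) - 12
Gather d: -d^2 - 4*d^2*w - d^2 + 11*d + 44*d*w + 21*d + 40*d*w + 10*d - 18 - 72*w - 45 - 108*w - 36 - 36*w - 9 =d^2*(-4*w - 2) + d*(84*w + 42) - 216*w - 108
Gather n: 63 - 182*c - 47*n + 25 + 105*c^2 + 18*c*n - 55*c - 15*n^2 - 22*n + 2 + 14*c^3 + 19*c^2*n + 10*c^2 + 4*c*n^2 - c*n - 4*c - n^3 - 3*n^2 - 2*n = 14*c^3 + 115*c^2 - 241*c - n^3 + n^2*(4*c - 18) + n*(19*c^2 + 17*c - 71) + 90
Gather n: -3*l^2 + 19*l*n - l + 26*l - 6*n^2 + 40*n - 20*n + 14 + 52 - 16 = -3*l^2 + 25*l - 6*n^2 + n*(19*l + 20) + 50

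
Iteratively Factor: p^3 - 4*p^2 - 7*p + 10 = (p - 5)*(p^2 + p - 2) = (p - 5)*(p + 2)*(p - 1)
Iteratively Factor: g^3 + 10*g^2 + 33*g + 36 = (g + 3)*(g^2 + 7*g + 12) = (g + 3)*(g + 4)*(g + 3)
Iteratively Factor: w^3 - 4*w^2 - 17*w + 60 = (w - 5)*(w^2 + w - 12) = (w - 5)*(w + 4)*(w - 3)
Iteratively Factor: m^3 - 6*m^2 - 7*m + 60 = (m - 4)*(m^2 - 2*m - 15) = (m - 4)*(m + 3)*(m - 5)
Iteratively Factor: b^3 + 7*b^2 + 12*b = (b + 3)*(b^2 + 4*b) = (b + 3)*(b + 4)*(b)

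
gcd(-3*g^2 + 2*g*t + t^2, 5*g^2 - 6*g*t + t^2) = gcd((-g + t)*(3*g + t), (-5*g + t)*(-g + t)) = -g + t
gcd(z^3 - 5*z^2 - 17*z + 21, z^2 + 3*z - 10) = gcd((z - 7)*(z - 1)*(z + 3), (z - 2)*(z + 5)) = 1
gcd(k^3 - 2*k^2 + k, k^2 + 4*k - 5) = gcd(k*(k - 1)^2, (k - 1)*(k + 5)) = k - 1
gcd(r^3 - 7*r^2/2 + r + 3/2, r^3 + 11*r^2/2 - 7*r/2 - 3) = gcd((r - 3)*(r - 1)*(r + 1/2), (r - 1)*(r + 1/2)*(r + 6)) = r^2 - r/2 - 1/2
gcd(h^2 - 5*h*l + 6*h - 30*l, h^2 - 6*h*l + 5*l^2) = h - 5*l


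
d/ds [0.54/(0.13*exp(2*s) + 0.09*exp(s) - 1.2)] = (-0.1404*exp(s) - 0.0486)*exp(s)/(0.13*exp(2*s) + 0.09*exp(s) - 1.2)^2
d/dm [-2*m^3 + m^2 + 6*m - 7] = -6*m^2 + 2*m + 6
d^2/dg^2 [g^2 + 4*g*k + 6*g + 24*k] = 2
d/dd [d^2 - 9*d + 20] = 2*d - 9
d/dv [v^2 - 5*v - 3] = 2*v - 5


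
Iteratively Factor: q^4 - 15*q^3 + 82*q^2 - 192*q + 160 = (q - 4)*(q^3 - 11*q^2 + 38*q - 40) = (q - 4)^2*(q^2 - 7*q + 10) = (q - 4)^2*(q - 2)*(q - 5)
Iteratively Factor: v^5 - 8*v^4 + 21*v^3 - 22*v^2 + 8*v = (v - 1)*(v^4 - 7*v^3 + 14*v^2 - 8*v) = (v - 4)*(v - 1)*(v^3 - 3*v^2 + 2*v) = (v - 4)*(v - 1)^2*(v^2 - 2*v) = v*(v - 4)*(v - 1)^2*(v - 2)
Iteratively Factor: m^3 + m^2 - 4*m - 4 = (m + 2)*(m^2 - m - 2) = (m - 2)*(m + 2)*(m + 1)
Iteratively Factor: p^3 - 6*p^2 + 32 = (p - 4)*(p^2 - 2*p - 8) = (p - 4)*(p + 2)*(p - 4)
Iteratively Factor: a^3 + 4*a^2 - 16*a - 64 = (a + 4)*(a^2 - 16) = (a + 4)^2*(a - 4)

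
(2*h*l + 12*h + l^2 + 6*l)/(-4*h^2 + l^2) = (-l - 6)/(2*h - l)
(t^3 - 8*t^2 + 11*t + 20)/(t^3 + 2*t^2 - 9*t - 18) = (t^3 - 8*t^2 + 11*t + 20)/(t^3 + 2*t^2 - 9*t - 18)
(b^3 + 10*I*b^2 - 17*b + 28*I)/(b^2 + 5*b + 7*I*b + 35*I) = (b^2 + 3*I*b + 4)/(b + 5)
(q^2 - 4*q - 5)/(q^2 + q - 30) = (q + 1)/(q + 6)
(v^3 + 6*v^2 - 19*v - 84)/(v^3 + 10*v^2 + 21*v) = (v - 4)/v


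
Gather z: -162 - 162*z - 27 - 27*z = -189*z - 189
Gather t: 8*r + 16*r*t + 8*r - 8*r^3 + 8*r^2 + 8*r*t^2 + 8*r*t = -8*r^3 + 8*r^2 + 8*r*t^2 + 24*r*t + 16*r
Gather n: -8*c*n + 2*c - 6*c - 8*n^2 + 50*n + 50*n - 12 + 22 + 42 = -4*c - 8*n^2 + n*(100 - 8*c) + 52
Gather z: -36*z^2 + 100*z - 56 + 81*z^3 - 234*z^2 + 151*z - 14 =81*z^3 - 270*z^2 + 251*z - 70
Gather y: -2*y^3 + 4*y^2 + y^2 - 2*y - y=-2*y^3 + 5*y^2 - 3*y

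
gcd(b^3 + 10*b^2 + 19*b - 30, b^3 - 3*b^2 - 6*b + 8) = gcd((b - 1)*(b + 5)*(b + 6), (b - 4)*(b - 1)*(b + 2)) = b - 1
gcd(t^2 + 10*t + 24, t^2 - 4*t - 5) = 1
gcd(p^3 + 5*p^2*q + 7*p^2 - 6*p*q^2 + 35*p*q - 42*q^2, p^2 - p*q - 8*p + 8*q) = p - q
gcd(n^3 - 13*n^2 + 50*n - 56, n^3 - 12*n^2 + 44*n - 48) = n^2 - 6*n + 8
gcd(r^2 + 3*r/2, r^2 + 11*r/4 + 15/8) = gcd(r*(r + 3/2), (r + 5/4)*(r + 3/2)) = r + 3/2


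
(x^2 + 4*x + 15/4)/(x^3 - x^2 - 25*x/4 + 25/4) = (2*x + 3)/(2*x^2 - 7*x + 5)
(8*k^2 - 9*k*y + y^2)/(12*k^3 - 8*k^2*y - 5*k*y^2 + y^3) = (-8*k + y)/(-12*k^2 - 4*k*y + y^2)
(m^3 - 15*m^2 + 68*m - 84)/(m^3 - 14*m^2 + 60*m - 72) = (m - 7)/(m - 6)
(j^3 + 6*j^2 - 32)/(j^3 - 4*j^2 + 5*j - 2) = (j^2 + 8*j + 16)/(j^2 - 2*j + 1)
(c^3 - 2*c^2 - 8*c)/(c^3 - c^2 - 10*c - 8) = c/(c + 1)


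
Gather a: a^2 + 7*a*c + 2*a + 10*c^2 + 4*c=a^2 + a*(7*c + 2) + 10*c^2 + 4*c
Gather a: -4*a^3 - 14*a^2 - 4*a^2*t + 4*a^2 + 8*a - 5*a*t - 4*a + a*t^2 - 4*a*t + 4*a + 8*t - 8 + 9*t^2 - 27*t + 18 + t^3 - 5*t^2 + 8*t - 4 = -4*a^3 + a^2*(-4*t - 10) + a*(t^2 - 9*t + 8) + t^3 + 4*t^2 - 11*t + 6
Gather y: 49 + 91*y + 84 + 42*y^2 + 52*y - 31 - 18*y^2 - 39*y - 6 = 24*y^2 + 104*y + 96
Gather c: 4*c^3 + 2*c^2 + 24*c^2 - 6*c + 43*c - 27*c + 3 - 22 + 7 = 4*c^3 + 26*c^2 + 10*c - 12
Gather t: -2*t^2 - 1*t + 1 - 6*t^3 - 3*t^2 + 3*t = -6*t^3 - 5*t^2 + 2*t + 1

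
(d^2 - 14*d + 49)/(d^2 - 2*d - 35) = (d - 7)/(d + 5)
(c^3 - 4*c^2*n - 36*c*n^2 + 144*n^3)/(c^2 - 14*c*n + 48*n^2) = (c^2 + 2*c*n - 24*n^2)/(c - 8*n)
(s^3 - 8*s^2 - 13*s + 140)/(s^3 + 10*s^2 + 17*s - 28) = (s^2 - 12*s + 35)/(s^2 + 6*s - 7)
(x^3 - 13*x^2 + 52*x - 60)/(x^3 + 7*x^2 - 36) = (x^2 - 11*x + 30)/(x^2 + 9*x + 18)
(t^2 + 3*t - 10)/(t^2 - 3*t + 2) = (t + 5)/(t - 1)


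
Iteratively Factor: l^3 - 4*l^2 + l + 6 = (l + 1)*(l^2 - 5*l + 6) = (l - 3)*(l + 1)*(l - 2)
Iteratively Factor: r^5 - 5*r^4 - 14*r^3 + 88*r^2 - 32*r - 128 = (r + 4)*(r^4 - 9*r^3 + 22*r^2 - 32) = (r + 1)*(r + 4)*(r^3 - 10*r^2 + 32*r - 32) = (r - 4)*(r + 1)*(r + 4)*(r^2 - 6*r + 8) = (r - 4)*(r - 2)*(r + 1)*(r + 4)*(r - 4)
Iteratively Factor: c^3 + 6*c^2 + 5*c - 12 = (c + 4)*(c^2 + 2*c - 3) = (c + 3)*(c + 4)*(c - 1)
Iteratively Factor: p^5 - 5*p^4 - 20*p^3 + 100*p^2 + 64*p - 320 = (p - 4)*(p^4 - p^3 - 24*p^2 + 4*p + 80) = (p - 5)*(p - 4)*(p^3 + 4*p^2 - 4*p - 16) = (p - 5)*(p - 4)*(p + 4)*(p^2 - 4) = (p - 5)*(p - 4)*(p - 2)*(p + 4)*(p + 2)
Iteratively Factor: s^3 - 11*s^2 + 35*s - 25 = (s - 5)*(s^2 - 6*s + 5) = (s - 5)*(s - 1)*(s - 5)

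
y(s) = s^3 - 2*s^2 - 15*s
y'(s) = 3*s^2 - 4*s - 15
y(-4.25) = -49.14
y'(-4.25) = 56.19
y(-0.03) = 0.45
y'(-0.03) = -14.88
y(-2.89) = 2.51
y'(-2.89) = 21.62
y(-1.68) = 14.81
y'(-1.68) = 0.19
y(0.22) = -3.39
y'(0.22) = -15.73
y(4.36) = -20.54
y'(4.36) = 24.59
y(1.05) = -16.80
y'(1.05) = -15.89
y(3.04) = -35.99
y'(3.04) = 0.56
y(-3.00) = 0.00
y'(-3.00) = 24.00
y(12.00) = 1260.00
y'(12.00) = 369.00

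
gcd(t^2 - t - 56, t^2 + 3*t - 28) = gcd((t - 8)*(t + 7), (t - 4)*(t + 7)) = t + 7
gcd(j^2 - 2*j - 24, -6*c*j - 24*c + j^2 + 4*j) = j + 4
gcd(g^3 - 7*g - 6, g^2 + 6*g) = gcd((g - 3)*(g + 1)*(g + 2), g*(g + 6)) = 1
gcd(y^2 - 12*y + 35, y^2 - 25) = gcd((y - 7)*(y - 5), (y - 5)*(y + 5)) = y - 5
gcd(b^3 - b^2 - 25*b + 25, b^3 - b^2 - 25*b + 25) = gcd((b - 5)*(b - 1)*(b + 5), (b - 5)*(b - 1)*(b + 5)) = b^3 - b^2 - 25*b + 25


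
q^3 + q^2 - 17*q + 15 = (q - 3)*(q - 1)*(q + 5)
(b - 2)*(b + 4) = b^2 + 2*b - 8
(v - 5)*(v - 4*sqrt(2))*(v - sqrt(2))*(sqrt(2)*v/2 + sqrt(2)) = sqrt(2)*v^4/2 - 5*v^3 - 3*sqrt(2)*v^3/2 - sqrt(2)*v^2 + 15*v^2 - 12*sqrt(2)*v + 50*v - 40*sqrt(2)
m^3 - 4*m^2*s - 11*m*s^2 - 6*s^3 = (m - 6*s)*(m + s)^2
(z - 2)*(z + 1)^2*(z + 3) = z^4 + 3*z^3 - 3*z^2 - 11*z - 6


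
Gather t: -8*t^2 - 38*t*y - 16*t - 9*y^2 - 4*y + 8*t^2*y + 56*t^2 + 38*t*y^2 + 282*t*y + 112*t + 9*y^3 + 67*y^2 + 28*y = t^2*(8*y + 48) + t*(38*y^2 + 244*y + 96) + 9*y^3 + 58*y^2 + 24*y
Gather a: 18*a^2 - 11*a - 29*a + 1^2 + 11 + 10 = 18*a^2 - 40*a + 22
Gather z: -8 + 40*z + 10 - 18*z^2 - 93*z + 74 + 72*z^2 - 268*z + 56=54*z^2 - 321*z + 132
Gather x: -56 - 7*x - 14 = -7*x - 70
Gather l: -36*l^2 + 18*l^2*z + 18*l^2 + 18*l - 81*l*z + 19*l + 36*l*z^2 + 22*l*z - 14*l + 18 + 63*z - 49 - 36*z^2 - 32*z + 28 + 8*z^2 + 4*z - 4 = l^2*(18*z - 18) + l*(36*z^2 - 59*z + 23) - 28*z^2 + 35*z - 7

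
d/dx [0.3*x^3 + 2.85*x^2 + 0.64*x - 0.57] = 0.9*x^2 + 5.7*x + 0.64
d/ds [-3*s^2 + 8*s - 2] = 8 - 6*s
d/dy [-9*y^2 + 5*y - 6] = 5 - 18*y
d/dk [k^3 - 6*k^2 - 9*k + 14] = 3*k^2 - 12*k - 9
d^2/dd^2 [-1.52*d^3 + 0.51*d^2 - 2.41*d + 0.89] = 1.02 - 9.12*d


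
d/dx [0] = 0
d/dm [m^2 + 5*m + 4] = 2*m + 5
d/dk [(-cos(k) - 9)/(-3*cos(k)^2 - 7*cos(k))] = 3*(sin(k) + 21*sin(k)/cos(k)^2 + 18*tan(k))/(3*cos(k) + 7)^2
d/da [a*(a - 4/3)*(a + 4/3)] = 3*a^2 - 16/9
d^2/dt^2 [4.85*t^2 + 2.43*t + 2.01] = 9.70000000000000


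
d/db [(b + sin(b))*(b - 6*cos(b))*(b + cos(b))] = -(b + sin(b))*(b - 6*cos(b))*(sin(b) - 1) + (b + sin(b))*(b + cos(b))*(6*sin(b) + 1) + (b - 6*cos(b))*(b + cos(b))*(cos(b) + 1)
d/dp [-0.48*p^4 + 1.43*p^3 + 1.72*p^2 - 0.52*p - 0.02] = -1.92*p^3 + 4.29*p^2 + 3.44*p - 0.52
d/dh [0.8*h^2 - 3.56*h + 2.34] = 1.6*h - 3.56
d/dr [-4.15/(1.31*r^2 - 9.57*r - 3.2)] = (10.873*r - 39.7155)/(-1.31*r^2 + 9.57*r + 3.2)^2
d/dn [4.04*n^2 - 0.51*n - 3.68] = 8.08*n - 0.51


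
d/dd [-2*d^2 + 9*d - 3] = 9 - 4*d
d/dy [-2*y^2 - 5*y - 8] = -4*y - 5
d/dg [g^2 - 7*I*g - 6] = 2*g - 7*I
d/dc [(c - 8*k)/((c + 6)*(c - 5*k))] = ((-c + 8*k)*(c + 6) + (-c + 8*k)*(c - 5*k) + (c + 6)*(c - 5*k))/((c + 6)^2*(c - 5*k)^2)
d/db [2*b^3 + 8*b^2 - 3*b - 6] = 6*b^2 + 16*b - 3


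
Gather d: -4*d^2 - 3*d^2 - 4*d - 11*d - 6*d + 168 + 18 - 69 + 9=-7*d^2 - 21*d + 126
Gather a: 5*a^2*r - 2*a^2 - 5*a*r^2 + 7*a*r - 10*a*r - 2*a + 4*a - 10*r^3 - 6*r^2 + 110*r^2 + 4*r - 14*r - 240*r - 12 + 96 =a^2*(5*r - 2) + a*(-5*r^2 - 3*r + 2) - 10*r^3 + 104*r^2 - 250*r + 84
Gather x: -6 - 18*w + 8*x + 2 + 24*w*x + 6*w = -12*w + x*(24*w + 8) - 4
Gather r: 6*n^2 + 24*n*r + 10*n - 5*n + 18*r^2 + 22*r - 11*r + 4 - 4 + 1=6*n^2 + 5*n + 18*r^2 + r*(24*n + 11) + 1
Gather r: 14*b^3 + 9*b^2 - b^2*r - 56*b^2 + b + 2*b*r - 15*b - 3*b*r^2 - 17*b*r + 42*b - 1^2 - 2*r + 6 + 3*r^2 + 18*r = 14*b^3 - 47*b^2 + 28*b + r^2*(3 - 3*b) + r*(-b^2 - 15*b + 16) + 5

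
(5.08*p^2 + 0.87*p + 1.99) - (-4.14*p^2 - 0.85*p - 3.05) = 9.22*p^2 + 1.72*p + 5.04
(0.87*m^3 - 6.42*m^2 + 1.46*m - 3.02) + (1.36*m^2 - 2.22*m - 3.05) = 0.87*m^3 - 5.06*m^2 - 0.76*m - 6.07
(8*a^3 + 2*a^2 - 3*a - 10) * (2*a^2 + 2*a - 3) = 16*a^5 + 20*a^4 - 26*a^3 - 32*a^2 - 11*a + 30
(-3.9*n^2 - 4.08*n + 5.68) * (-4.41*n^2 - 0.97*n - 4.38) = 17.199*n^4 + 21.7758*n^3 - 4.0092*n^2 + 12.3608*n - 24.8784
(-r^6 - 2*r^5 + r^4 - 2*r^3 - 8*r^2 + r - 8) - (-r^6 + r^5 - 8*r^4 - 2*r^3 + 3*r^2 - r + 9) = -3*r^5 + 9*r^4 - 11*r^2 + 2*r - 17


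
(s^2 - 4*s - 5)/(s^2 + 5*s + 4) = (s - 5)/(s + 4)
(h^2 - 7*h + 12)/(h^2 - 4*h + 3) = (h - 4)/(h - 1)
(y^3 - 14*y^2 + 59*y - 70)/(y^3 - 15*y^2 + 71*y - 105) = (y - 2)/(y - 3)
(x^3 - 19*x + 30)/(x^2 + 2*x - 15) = x - 2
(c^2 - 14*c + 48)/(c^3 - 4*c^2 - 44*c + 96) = (c - 6)/(c^2 + 4*c - 12)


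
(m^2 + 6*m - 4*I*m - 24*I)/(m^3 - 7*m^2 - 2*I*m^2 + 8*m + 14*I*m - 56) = (m + 6)/(m^2 + m*(-7 + 2*I) - 14*I)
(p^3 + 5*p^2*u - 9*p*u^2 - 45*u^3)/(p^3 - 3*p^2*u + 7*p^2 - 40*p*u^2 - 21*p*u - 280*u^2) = (p^2 - 9*u^2)/(p^2 - 8*p*u + 7*p - 56*u)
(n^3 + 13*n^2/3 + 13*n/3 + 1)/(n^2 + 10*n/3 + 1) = n + 1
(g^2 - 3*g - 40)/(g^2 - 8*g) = (g + 5)/g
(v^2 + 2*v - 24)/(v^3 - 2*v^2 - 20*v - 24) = (-v^2 - 2*v + 24)/(-v^3 + 2*v^2 + 20*v + 24)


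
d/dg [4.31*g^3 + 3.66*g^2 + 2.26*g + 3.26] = 12.93*g^2 + 7.32*g + 2.26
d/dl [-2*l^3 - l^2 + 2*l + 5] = -6*l^2 - 2*l + 2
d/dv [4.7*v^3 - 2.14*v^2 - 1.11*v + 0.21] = 14.1*v^2 - 4.28*v - 1.11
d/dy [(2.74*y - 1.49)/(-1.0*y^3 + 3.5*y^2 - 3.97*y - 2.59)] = (5.48*y^3 - 14.06*y^2 + 10.43*y - 13.0119)/(1.0*y^6 - 7.0*y^5 + 20.19*y^4 - 22.61*y^3 - 2.3691*y^2 + 20.5646*y + 6.7081)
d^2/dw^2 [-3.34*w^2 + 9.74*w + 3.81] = -6.68000000000000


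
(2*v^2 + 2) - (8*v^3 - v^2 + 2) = -8*v^3 + 3*v^2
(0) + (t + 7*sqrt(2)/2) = t + 7*sqrt(2)/2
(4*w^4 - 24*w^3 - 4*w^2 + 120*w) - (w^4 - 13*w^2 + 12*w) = 3*w^4 - 24*w^3 + 9*w^2 + 108*w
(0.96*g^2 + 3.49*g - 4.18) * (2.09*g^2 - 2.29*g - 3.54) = 2.0064*g^4 + 5.0957*g^3 - 20.1267*g^2 - 2.7824*g + 14.7972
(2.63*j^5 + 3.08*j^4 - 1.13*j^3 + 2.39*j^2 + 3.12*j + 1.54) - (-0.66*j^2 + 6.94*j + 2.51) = 2.63*j^5 + 3.08*j^4 - 1.13*j^3 + 3.05*j^2 - 3.82*j - 0.97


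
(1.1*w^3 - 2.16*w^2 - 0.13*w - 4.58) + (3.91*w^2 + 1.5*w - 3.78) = 1.1*w^3 + 1.75*w^2 + 1.37*w - 8.36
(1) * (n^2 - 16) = n^2 - 16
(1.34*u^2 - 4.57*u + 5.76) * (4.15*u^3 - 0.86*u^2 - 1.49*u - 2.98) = 5.561*u^5 - 20.1179*u^4 + 25.8376*u^3 - 2.1375*u^2 + 5.0362*u - 17.1648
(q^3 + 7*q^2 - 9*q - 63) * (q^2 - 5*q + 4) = q^5 + 2*q^4 - 40*q^3 + 10*q^2 + 279*q - 252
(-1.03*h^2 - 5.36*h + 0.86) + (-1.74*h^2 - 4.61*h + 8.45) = -2.77*h^2 - 9.97*h + 9.31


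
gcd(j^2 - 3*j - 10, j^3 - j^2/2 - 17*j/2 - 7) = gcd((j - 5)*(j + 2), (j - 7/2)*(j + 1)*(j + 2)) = j + 2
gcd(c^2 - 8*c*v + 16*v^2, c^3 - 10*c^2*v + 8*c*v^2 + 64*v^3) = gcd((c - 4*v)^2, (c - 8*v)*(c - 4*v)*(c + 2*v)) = -c + 4*v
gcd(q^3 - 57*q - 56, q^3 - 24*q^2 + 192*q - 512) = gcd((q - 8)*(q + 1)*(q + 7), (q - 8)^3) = q - 8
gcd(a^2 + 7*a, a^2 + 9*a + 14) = a + 7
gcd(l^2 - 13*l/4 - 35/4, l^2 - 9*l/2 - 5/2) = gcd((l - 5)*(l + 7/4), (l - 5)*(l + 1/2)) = l - 5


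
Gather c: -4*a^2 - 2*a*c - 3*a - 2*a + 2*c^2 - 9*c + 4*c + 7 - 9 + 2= -4*a^2 - 5*a + 2*c^2 + c*(-2*a - 5)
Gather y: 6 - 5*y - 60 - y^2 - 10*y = -y^2 - 15*y - 54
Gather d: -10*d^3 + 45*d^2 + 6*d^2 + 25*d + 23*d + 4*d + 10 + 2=-10*d^3 + 51*d^2 + 52*d + 12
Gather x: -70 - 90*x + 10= -90*x - 60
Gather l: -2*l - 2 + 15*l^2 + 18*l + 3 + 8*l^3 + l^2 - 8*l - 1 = 8*l^3 + 16*l^2 + 8*l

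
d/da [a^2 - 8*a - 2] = 2*a - 8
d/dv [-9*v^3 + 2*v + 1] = 2 - 27*v^2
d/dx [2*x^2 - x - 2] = 4*x - 1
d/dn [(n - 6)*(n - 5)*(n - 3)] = 3*n^2 - 28*n + 63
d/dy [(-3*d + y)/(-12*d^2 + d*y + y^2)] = -1/(16*d^2 + 8*d*y + y^2)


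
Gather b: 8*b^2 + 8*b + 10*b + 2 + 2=8*b^2 + 18*b + 4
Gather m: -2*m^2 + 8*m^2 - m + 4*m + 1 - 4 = 6*m^2 + 3*m - 3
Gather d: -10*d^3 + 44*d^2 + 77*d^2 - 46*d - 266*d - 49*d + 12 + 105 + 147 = -10*d^3 + 121*d^2 - 361*d + 264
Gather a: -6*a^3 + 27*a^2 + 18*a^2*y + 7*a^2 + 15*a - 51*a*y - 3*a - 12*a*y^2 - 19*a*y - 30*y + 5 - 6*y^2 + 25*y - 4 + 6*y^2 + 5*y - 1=-6*a^3 + a^2*(18*y + 34) + a*(-12*y^2 - 70*y + 12)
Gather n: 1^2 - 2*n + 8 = 9 - 2*n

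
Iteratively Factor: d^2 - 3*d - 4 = (d + 1)*(d - 4)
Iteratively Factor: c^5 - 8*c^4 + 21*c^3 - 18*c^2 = (c - 2)*(c^4 - 6*c^3 + 9*c^2) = c*(c - 2)*(c^3 - 6*c^2 + 9*c) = c*(c - 3)*(c - 2)*(c^2 - 3*c) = c^2*(c - 3)*(c - 2)*(c - 3)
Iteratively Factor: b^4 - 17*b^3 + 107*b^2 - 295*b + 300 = (b - 5)*(b^3 - 12*b^2 + 47*b - 60) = (b - 5)*(b - 3)*(b^2 - 9*b + 20) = (b - 5)*(b - 4)*(b - 3)*(b - 5)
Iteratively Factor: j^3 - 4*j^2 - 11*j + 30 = (j - 5)*(j^2 + j - 6) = (j - 5)*(j + 3)*(j - 2)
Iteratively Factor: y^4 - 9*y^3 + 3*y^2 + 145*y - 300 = (y + 4)*(y^3 - 13*y^2 + 55*y - 75) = (y - 3)*(y + 4)*(y^2 - 10*y + 25) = (y - 5)*(y - 3)*(y + 4)*(y - 5)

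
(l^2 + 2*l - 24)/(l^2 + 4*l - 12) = (l - 4)/(l - 2)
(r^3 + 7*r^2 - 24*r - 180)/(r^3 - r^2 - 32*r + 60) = (r + 6)/(r - 2)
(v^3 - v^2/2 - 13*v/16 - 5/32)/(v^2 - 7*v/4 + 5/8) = (8*v^2 + 6*v + 1)/(4*(2*v - 1))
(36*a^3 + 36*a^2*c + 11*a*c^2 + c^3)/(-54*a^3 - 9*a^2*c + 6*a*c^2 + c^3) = (-2*a - c)/(3*a - c)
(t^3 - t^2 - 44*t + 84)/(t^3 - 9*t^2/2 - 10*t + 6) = 2*(t^2 + 5*t - 14)/(2*t^2 + 3*t - 2)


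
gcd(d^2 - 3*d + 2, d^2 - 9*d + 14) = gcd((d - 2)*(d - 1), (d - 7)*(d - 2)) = d - 2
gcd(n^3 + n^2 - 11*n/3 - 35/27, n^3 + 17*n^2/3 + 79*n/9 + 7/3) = n^2 + 8*n/3 + 7/9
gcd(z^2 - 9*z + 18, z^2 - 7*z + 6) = z - 6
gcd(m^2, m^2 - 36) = 1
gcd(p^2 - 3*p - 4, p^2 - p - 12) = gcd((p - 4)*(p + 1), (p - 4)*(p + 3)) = p - 4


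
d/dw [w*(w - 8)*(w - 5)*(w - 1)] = 4*w^3 - 42*w^2 + 106*w - 40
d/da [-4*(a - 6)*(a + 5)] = 4 - 8*a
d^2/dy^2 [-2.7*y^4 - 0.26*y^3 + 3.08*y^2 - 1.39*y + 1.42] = -32.4*y^2 - 1.56*y + 6.16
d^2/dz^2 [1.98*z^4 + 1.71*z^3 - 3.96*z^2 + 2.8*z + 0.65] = 23.76*z^2 + 10.26*z - 7.92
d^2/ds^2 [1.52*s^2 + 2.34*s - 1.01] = 3.04000000000000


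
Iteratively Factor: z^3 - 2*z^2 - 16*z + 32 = (z + 4)*(z^2 - 6*z + 8) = (z - 4)*(z + 4)*(z - 2)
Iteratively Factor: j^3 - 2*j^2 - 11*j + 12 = (j - 4)*(j^2 + 2*j - 3) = (j - 4)*(j + 3)*(j - 1)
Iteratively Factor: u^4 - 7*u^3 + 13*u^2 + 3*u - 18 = (u - 2)*(u^3 - 5*u^2 + 3*u + 9) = (u - 3)*(u - 2)*(u^2 - 2*u - 3) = (u - 3)^2*(u - 2)*(u + 1)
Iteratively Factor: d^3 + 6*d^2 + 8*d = (d + 2)*(d^2 + 4*d) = d*(d + 2)*(d + 4)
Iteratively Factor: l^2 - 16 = (l - 4)*(l + 4)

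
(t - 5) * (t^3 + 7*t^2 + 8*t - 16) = t^4 + 2*t^3 - 27*t^2 - 56*t + 80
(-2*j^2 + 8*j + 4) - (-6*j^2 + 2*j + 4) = 4*j^2 + 6*j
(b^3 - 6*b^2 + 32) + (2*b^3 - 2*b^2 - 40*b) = 3*b^3 - 8*b^2 - 40*b + 32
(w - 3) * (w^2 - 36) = w^3 - 3*w^2 - 36*w + 108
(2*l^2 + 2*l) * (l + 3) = 2*l^3 + 8*l^2 + 6*l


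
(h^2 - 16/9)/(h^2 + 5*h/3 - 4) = (h + 4/3)/(h + 3)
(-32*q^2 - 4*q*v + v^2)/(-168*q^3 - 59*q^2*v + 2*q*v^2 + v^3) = (4*q + v)/(21*q^2 + 10*q*v + v^2)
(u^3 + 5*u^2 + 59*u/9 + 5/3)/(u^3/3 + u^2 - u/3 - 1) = (9*u^2 + 18*u + 5)/(3*(u^2 - 1))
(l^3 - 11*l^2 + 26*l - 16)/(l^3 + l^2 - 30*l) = (l^3 - 11*l^2 + 26*l - 16)/(l*(l^2 + l - 30))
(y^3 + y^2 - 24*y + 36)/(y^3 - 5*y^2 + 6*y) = (y + 6)/y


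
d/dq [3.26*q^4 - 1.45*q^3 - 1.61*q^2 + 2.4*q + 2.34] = 13.04*q^3 - 4.35*q^2 - 3.22*q + 2.4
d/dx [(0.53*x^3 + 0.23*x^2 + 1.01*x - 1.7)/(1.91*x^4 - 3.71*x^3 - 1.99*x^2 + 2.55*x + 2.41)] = (-1.0123*x^6 - 0.878600000000001*x^5 - 5.9887*x^4 + 23.1852*x^3 - 12.4927*x^2 - 5.6574*x + 6.7691)/(3.6481*x^8 - 14.1722*x^7 + 6.1623*x^6 + 24.5068*x^5 - 5.7547*x^4 - 28.0312*x^3 - 3.0893*x^2 + 12.291*x + 5.8081)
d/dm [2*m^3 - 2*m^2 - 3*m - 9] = 6*m^2 - 4*m - 3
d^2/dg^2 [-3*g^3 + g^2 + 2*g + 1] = 2 - 18*g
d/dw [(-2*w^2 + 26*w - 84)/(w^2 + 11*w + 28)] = 4*(-12*w^2 + 14*w + 413)/(w^4 + 22*w^3 + 177*w^2 + 616*w + 784)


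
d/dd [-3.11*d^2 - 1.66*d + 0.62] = -6.22*d - 1.66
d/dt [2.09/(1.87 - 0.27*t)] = 0.5643/(0.27*t - 1.87)^2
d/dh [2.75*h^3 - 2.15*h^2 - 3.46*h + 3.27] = 8.25*h^2 - 4.3*h - 3.46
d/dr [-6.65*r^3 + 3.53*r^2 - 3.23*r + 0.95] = -19.95*r^2 + 7.06*r - 3.23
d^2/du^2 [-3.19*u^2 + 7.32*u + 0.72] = -6.38000000000000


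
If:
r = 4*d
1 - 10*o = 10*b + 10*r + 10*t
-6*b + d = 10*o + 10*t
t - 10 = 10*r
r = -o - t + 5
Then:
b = -49/10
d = 103/205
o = -5557/205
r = 412/205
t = 1234/41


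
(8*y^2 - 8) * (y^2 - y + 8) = 8*y^4 - 8*y^3 + 56*y^2 + 8*y - 64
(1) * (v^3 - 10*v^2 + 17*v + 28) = v^3 - 10*v^2 + 17*v + 28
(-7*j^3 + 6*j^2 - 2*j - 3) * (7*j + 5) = -49*j^4 + 7*j^3 + 16*j^2 - 31*j - 15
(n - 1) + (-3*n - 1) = -2*n - 2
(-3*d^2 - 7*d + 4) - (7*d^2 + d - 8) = -10*d^2 - 8*d + 12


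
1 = 1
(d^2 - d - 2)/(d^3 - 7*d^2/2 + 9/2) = 2*(d - 2)/(2*d^2 - 9*d + 9)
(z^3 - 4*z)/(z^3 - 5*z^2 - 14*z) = (z - 2)/(z - 7)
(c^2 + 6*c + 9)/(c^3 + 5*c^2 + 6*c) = (c + 3)/(c*(c + 2))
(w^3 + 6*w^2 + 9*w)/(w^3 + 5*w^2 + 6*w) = (w + 3)/(w + 2)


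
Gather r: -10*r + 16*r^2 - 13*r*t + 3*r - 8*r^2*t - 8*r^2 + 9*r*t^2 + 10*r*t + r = r^2*(8 - 8*t) + r*(9*t^2 - 3*t - 6)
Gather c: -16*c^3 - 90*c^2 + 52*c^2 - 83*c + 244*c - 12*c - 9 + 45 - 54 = -16*c^3 - 38*c^2 + 149*c - 18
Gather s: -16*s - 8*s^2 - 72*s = -8*s^2 - 88*s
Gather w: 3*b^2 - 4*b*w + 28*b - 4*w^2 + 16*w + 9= 3*b^2 + 28*b - 4*w^2 + w*(16 - 4*b) + 9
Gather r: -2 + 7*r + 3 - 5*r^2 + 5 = -5*r^2 + 7*r + 6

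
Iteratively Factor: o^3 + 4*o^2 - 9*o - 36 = (o + 3)*(o^2 + o - 12) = (o + 3)*(o + 4)*(o - 3)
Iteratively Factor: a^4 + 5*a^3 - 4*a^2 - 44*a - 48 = (a - 3)*(a^3 + 8*a^2 + 20*a + 16) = (a - 3)*(a + 2)*(a^2 + 6*a + 8) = (a - 3)*(a + 2)*(a + 4)*(a + 2)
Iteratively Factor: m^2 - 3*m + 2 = (m - 2)*(m - 1)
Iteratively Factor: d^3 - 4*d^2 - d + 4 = (d - 4)*(d^2 - 1) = (d - 4)*(d - 1)*(d + 1)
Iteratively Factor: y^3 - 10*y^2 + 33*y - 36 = (y - 3)*(y^2 - 7*y + 12) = (y - 3)^2*(y - 4)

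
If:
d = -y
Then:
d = -y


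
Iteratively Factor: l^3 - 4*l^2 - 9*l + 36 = (l - 3)*(l^2 - l - 12) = (l - 4)*(l - 3)*(l + 3)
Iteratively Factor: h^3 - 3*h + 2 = (h - 1)*(h^2 + h - 2) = (h - 1)^2*(h + 2)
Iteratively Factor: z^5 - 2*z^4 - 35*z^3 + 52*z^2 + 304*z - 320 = (z - 1)*(z^4 - z^3 - 36*z^2 + 16*z + 320) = (z - 1)*(z + 4)*(z^3 - 5*z^2 - 16*z + 80) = (z - 5)*(z - 1)*(z + 4)*(z^2 - 16) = (z - 5)*(z - 4)*(z - 1)*(z + 4)*(z + 4)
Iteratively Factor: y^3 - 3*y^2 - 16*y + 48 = (y - 3)*(y^2 - 16) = (y - 4)*(y - 3)*(y + 4)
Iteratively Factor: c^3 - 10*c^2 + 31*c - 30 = (c - 2)*(c^2 - 8*c + 15) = (c - 5)*(c - 2)*(c - 3)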